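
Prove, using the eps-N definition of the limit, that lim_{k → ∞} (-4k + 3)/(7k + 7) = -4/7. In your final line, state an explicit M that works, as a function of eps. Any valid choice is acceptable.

M = 1/eps

Let eps > 0 be given. For k ≥ 1, |(-4k + 3)/(7k + 7) + 4/7| = |49|/(7(7k + 7)) = 49/(7(7k + 7)).
Since 7k + 7 ≥ 7k for k ≥ 1, this is ≤ 49/(7·7k) = 1/k.
So |(-4k + 3)/(7k + 7) + 4/7| < eps whenever k > 1/eps.
Take M = 1/eps. If k > M then |(-4k + 3)/(7k + 7) + 4/7| ≤ 1/k < eps.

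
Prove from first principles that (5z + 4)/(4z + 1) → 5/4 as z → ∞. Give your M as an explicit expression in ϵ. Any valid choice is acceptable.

Suppose ϵ > 0. We seek M > 0 such that z > M implies |(5z + 4)/(4z + 1) − (5/4)| < ϵ.
(5z + 4)/(4z + 1) − (5/4) = (4(5z + 4) − 5(4z + 1)) / (4(4z + 1)) = 11/(4(4z + 1)).
For z > 0 we have 4z + 1 > 4z, so |(5z + 4)/(4z + 1) − (5/4)| = 11/(4(4z + 1)) < 11/(4·4z) = (11/16)/z.
Thus |(5z + 4)/(4z + 1) − (5/4)| < ϵ whenever z > (11/16)/ϵ.
Take M = (11/16)/ϵ. If z > M then |(5z + 4)/(4z + 1) − (5/4)| < (11/16)/z < ϵ.

M = (11/16)/ϵ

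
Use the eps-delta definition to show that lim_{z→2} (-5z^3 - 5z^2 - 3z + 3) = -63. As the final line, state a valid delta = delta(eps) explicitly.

delta = min(1, eps/123)

Suppose eps > 0. We want delta > 0 such that 0 < |z − 2| < delta implies |(-5z^3 - 5z^2 - 3z + 3) + 63| < eps.
(-5z^3 - 5z^2 - 3z + 3) + 63 = -5z^3 - 5z^2 - 3z + 66 = (z − 2)(-5z^2 - 15z - 33).
So |(-5z^3 - 5z^2 - 3z + 3) + 63| = |z − 2|·|-5z^2 - 15z - 33|.
Assume first that |z − 2| < 1, so |z| < 3. Then |-5z^2 - 15z - 33| ≤ 5·3^2 + 15·3 + 33 = 123.
Hence |(-5z^3 - 5z^2 - 3z + 3) + 63| ≤ 123|z − 2| < eps provided |z − 2| < eps/123.
Choosing delta = min(1, eps/123) ensures both conditions, hence |(-5z^3 - 5z^2 - 3z + 3) + 63| < eps.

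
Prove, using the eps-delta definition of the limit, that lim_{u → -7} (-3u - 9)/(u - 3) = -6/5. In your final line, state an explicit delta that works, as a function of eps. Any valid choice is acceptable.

Let eps > 0. We want delta > 0 with 0 < |u + 7| < delta ⇒ |(-3u - 9)/(u - 3) + 6/5| < eps.
Combining over a common denominator, (-3u - 9)/(u - 3) + 6/5 = [(-3u - 9)·(-10) − 12·(u - 3)] / [(-10)·(u - 3)] = 18(u + 7) / ((-10)(u - 3)).
So |(-3u - 9)/(u - 3) + 6/5| = 18|u + 7| / (10·|u − 3|).
Require delta ≤ 5, so |u − 3| ≥ |-10| − |u + 7| > 10 − 5 = 5.
Hence |(-3u - 9)/(u - 3) + 6/5| < 18|u + 7|/(10·5) = (9/25)|u + 7|, which is < eps once |u + 7| < (25/9)eps.
Take delta = min(5, (25/9)eps). Then 0 < |u + 7| < delta forces both bounds, so |(-3u - 9)/(u - 3) + 6/5| < eps.

delta = min(5, (25/9)eps)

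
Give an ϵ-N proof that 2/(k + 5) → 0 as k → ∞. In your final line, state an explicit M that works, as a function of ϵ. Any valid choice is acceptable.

Let ϵ > 0 be given. For k ≥ 1, |2/(k + 5) − 0| = 2/(k + 5) ≤ 2/k.
We need 2/k < ϵ, i.e. k > 2/ϵ.
Take M = 2/ϵ. If k > M then |2/(k + 5)| ≤ 2/k < ϵ.

M = 2/ϵ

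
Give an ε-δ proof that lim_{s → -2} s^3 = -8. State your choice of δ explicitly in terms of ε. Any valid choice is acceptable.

δ = min(2, ε/28)

Let ε > 0 be given. We seek δ > 0 with 0 < |s + 2| < δ ⇒ |s^3 + 8| < ε.
Factor: s^3 + 8 = (s + 2)(s^2 - 2s + 4), so |s^3 + 8| = |s + 2|·|s^2 - 2s + 4|.
Impose δ ≤ 2 so that |s| < 4; then |s^2 - 2s + 4| ≤ 28.
Hence |s^3 + 8| ≤ 28|s + 2|, which is < ε once |s + 2| < ε/28.
Take δ = min(2, ε/28). If 0 < |s + 2| < δ then both bounds hold and |s^3 + 8| ≤ 28|s + 2| < 28·(ε/28) = ε.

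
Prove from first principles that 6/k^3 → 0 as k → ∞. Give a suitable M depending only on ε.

M = (6/ε)^{1/3}

Let ε > 0 be given. For k ≥ 1, |6/k^3 − 0| = 6/k^3.
6/k^3 < ε ⇔ k^3 > 6/ε ⇔ k > (6/ε)^{1/3}.
Take M = (6/ε)^{1/3}. Then k > M implies 6/k^3 < ε.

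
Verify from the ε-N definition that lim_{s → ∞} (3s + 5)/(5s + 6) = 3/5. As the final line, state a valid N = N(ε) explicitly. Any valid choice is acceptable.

Fix ε > 0. We seek N > 0 such that s > N implies |(3s + 5)/(5s + 6) − (3/5)| < ε.
(3s + 5)/(5s + 6) − (3/5) = (5(3s + 5) − 3(5s + 6)) / (5(5s + 6)) = 7/(5(5s + 6)).
For s > 0 we have 5s + 6 > 5s, so |(3s + 5)/(5s + 6) − (3/5)| = 7/(5(5s + 6)) < 7/(5·5s) = (7/25)/s.
Thus |(3s + 5)/(5s + 6) − (3/5)| < ε whenever s > (7/25)/ε.
Take N = (7/25)/ε. If s > N then |(3s + 5)/(5s + 6) − (3/5)| < (7/25)/s < ε.

N = (7/25)/ε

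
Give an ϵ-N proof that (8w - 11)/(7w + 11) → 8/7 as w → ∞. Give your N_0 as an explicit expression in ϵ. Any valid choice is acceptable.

N_0 = (165/49)/ϵ

Let ϵ > 0 be given. We seek N_0 > 0 such that w > N_0 implies |(8w - 11)/(7w + 11) − (8/7)| < ϵ.
(8w - 11)/(7w + 11) − (8/7) = (7(8w - 11) − 8(7w + 11)) / (7(7w + 11)) = -165/(7(7w + 11)).
For w > 0 we have 7w + 11 > 7w, so |(8w - 11)/(7w + 11) − (8/7)| = 165/(7(7w + 11)) < 165/(7·7w) = (165/49)/w.
Thus |(8w - 11)/(7w + 11) − (8/7)| < ϵ whenever w > (165/49)/ϵ.
Take N_0 = (165/49)/ϵ. If w > N_0 then |(8w - 11)/(7w + 11) − (8/7)| < (165/49)/w < ϵ.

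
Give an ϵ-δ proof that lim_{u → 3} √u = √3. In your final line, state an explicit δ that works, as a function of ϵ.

Fix ϵ > 0. We want δ > 0 such that 0 < |u − 3| < δ implies |√u − √3| < ϵ.
Multiplying by the conjugate, |√u − √3| = |u − 3|/(√u + √3).
Restrict δ ≤ 3 so that |u − 3| < 3 forces u > 0, and then √u + √3 > √3.
Hence |√u − √3| < |u − 3|/√3, which is < ϵ once |u − 3| < √3·ϵ.
Take δ = min(3, √3·ϵ). If 0 < |u − 3| < δ then u > 0 and |√u − √3| < |u − 3|/√3 < ϵ.

δ = min(3, √3·ϵ)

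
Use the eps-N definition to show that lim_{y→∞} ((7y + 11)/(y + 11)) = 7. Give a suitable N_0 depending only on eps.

Fix eps > 0. We seek N_0 > 0 such that y > N_0 implies |(7y + 11)/(y + 11) − 7| < eps.
(7y + 11)/(y + 11) − 7 = ((7y + 11) − 7(y + 11)) / ((y + 11)) = -66/((y + 11)).
For y > 0 we have y + 11 > y, so |(7y + 11)/(y + 11) − 7| = 66/((y + 11)) < 66/(y) = 66/y.
Thus |(7y + 11)/(y + 11) − 7| < eps whenever y > 66/eps.
Take N_0 = 66/eps. If y > N_0 then |(7y + 11)/(y + 11) − 7| < 66/y < eps.

N_0 = 66/eps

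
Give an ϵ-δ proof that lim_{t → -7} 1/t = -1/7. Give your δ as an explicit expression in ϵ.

Suppose ϵ > 0. We seek δ > 0 such that 0 < |t + 7| < δ implies |1/t + 1/7| < ϵ.
|1/t + 1/7| = |-7 − t|/(7·|t|) = |t + 7|/(7|t|).
Require δ ≤ 7/2 so that |t| > 7 − 7/2 = 7/2, hence 7|t| > 49/2.
Then |1/t + 1/7| < |t + 7|/(49/2), which is < ϵ when |t + 7| < (49/2)ϵ.
Take δ = min(7/2, (49/2)ϵ). Then 0 < |t + 7| < δ gives both |t + 7| < 7/2 and |t + 7| < (49/2)ϵ, so |1/t + 1/7| < ϵ.

δ = min(7/2, (49/2)ϵ)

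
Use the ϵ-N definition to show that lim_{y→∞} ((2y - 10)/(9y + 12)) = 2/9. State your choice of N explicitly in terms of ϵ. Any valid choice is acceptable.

N = (38/27)/ϵ

Suppose ϵ > 0. We seek N > 0 such that y > N implies |(2y - 10)/(9y + 12) − (2/9)| < ϵ.
(2y - 10)/(9y + 12) − (2/9) = (9(2y - 10) − 2(9y + 12)) / (9(9y + 12)) = -114/(9(9y + 12)).
For y > 0 we have 9y + 12 > 9y, so |(2y - 10)/(9y + 12) − (2/9)| = 114/(9(9y + 12)) < 114/(9·9y) = (38/27)/y.
Thus |(2y - 10)/(9y + 12) − (2/9)| < ϵ whenever y > (38/27)/ϵ.
Take N = (38/27)/ϵ. If y > N then |(2y - 10)/(9y + 12) − (2/9)| < (38/27)/y < ϵ.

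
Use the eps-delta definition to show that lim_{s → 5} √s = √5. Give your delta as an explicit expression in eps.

Let eps > 0 be given. We want delta > 0 such that 0 < |s − 5| < delta implies |√s − √5| < eps.
Multiplying by the conjugate, |√s − √5| = |s − 5|/(√s + √5).
Restrict delta ≤ 5 so that |s − 5| < 5 forces s > 0, and then √s + √5 > √5.
Hence |√s − √5| < |s − 5|/√5, which is < eps once |s − 5| < √5·eps.
Take delta = min(5, √5·eps). If 0 < |s − 5| < delta then s > 0 and |√s − √5| < |s − 5|/√5 < eps.

delta = min(5, √5·eps)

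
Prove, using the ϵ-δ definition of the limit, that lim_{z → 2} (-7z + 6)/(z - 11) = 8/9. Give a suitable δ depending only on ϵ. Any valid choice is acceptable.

δ = min(9/2, (81/142)ϵ)

Suppose ϵ > 0. We want δ > 0 with 0 < |z − 2| < δ ⇒ |(-7z + 6)/(z - 11) − (8/9)| < ϵ.
Combining over a common denominator, (-7z + 6)/(z - 11) − (8/9) = [(-7z + 6)·(-9) − (-8)·(z - 11)] / [(-9)·(z - 11)] = 71(z − 2) / ((-9)(z - 11)).
So |(-7z + 6)/(z - 11) − (8/9)| = 71|z − 2| / (9·|z − 11|).
Require δ ≤ 9/2, so |z − 11| ≥ |-9| − |z − 2| > 9 − 9/2 = 9/2.
Hence |(-7z + 6)/(z - 11) − (8/9)| < 71|z − 2|/(9·(9/2)) = (142/81)|z − 2|, which is < ϵ once |z − 2| < (81/142)ϵ.
Take δ = min(9/2, (81/142)ϵ). Then 0 < |z − 2| < δ forces both bounds, so |(-7z + 6)/(z - 11) − (8/9)| < ϵ.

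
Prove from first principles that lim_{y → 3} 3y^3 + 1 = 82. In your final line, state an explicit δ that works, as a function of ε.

Suppose ε > 0. We want δ > 0 such that 0 < |y − 3| < δ implies |(3y^3 + 1) − 82| < ε.
(3y^3 + 1) − 82 = 3y^3 - 81 = (y − 3)(3y^2 + 9y + 27).
So |(3y^3 + 1) − 82| = |y − 3|·|3y^2 + 9y + 27|.
Require δ ≤ 1. Then |y − 3| < 1 gives |y| < 4, and by the triangle inequality |3y^2 + 9y + 27| ≤ 3·4^2 + 9·4 + 27 = 111.
Hence |(3y^3 + 1) − 82| ≤ 111|y − 3| < ε provided |y − 3| < ε/111.
Choosing δ = min(1, ε/111) ensures both conditions, hence |(3y^3 + 1) − 82| < ε.

δ = min(1, ε/111)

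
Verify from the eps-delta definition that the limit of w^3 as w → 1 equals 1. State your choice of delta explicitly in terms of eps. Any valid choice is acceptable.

Let eps > 0 be given. We seek delta > 0 with 0 < |w − 1| < delta ⇒ |w^3 − 1| < eps.
Factor: w^3 − 1 = (w − 1)(w^2 + w + 1), so |w^3 − 1| = |w − 1|·|w^2 + w + 1|.
Impose delta ≤ 1 so that |w| < 2; then |w^2 + w + 1| ≤ 7.
Hence |w^3 − 1| ≤ 7|w − 1|, which is < eps once |w − 1| < eps/7.
Take delta = min(1, eps/7). If 0 < |w − 1| < delta then both bounds hold and |w^3 − 1| ≤ 7|w − 1| < 7·(eps/7) = eps.

delta = min(1, eps/7)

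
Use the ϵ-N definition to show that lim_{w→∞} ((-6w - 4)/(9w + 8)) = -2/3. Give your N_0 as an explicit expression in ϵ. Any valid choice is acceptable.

N_0 = (4/27)/ϵ

Suppose ϵ > 0. We seek N_0 > 0 such that w > N_0 implies |(-6w - 4)/(9w + 8) + 2/3| < ϵ.
(-6w - 4)/(9w + 8) + 2/3 = (9(-6w - 4) − (-6)(9w + 8)) / (9(9w + 8)) = 12/(9(9w + 8)).
For w > 0 we have 9w + 8 > 9w, so |(-6w - 4)/(9w + 8) + 2/3| = 12/(9(9w + 8)) < 12/(9·9w) = (4/27)/w.
Thus |(-6w - 4)/(9w + 8) + 2/3| < ϵ whenever w > (4/27)/ϵ.
Take N_0 = (4/27)/ϵ. If w > N_0 then |(-6w - 4)/(9w + 8) + 2/3| < (4/27)/w < ϵ.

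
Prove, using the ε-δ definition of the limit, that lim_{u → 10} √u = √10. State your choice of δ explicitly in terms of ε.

Let ε > 0 be given. We want δ > 0 such that 0 < |u − 10| < δ implies |√u − √10| < ε.
Rationalise: √u − √10 = (u − 10)/(√u + √10), so |√u − √10| = |u − 10|/(√u + √10).
Restrict δ ≤ 10 so that |u − 10| < 10 forces u > 0, and then √u + √10 > √10.
Hence |√u − √10| < |u − 10|/√10, which is < ε once |u − 10| < √10·ε.
Take δ = min(10, √10·ε). If 0 < |u − 10| < δ then u > 0 and |√u − √10| < |u − 10|/√10 < ε.

δ = min(10, √10·ε)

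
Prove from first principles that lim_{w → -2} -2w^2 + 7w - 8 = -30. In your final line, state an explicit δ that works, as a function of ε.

δ = min(2, ε/19)

Let ε > 0. We want δ > 0 such that 0 < |w + 2| < δ implies |(-2w^2 + 7w - 8) + 30| < ε.
(-2w^2 + 7w - 8) + 30 = -2w^2 + 7w + 22 = (w + 2)(-2w + 11).
So |(-2w^2 + 7w - 8) + 30| = |w + 2|·|-2w + 11|.
Assume first that |w + 2| < 2, so |w| < 4. Then |-2w + 11| ≤ 2·4 + 11 = 19.
Hence |(-2w^2 + 7w - 8) + 30| ≤ 19|w + 2| < ε provided |w + 2| < ε/19.
Choosing δ = min(2, ε/19) ensures both conditions, hence |(-2w^2 + 7w - 8) + 30| < ε.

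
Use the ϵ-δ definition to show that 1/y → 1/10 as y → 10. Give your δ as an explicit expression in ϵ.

δ = min(5, 50ϵ)

Let ϵ > 0. We seek δ > 0 such that 0 < |y − 10| < δ implies |1/y − (1/10)| < ϵ.
|1/y − (1/10)| = |10 − y|/(10·|y|) = |y − 10|/(10|y|).
Require δ ≤ 5 so that |y| > 10 − 5 = 5, hence 10|y| > 50.
Then |1/y − (1/10)| < |y − 10|/50, which is < ϵ when |y − 10| < 50ϵ.
Take δ = min(5, 50ϵ). Then 0 < |y − 10| < δ gives both |y − 10| < 5 and |y − 10| < 50ϵ, so |1/y − (1/10)| < ϵ.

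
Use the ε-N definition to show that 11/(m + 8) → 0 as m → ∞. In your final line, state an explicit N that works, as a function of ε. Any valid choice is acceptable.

Let ε > 0. For m ≥ 1, |11/(m + 8) − 0| = 11/(m + 8) ≤ 11/m.
We need 11/m < ε, i.e. m > 11/ε.
Take N = 11/ε. If m > N then |11/(m + 8)| ≤ 11/m < ε.

N = 11/ε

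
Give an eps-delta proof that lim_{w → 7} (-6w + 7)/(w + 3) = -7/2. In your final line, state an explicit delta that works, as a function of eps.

delta = min(5, 2eps)

Suppose eps > 0. We want delta > 0 with 0 < |w − 7| < delta ⇒ |(-6w + 7)/(w + 3) + 7/2| < eps.
Combining over a common denominator, (-6w + 7)/(w + 3) + 7/2 = [(-6w + 7)·10 − (-35)·(w + 3)] / [10·(w + 3)] = -25(w − 7) / (10(w + 3)).
So |(-6w + 7)/(w + 3) + 7/2| = 25|w − 7| / (10·|w + 3|).
Require delta ≤ 5, so |w + 3| ≥ |10| − |w − 7| > 10 − 5 = 5.
Hence |(-6w + 7)/(w + 3) + 7/2| < 25|w − 7|/(10·5) = (1/2)|w − 7|, which is < eps once |w − 7| < 2eps.
Take delta = min(5, 2eps). Then 0 < |w − 7| < delta forces both bounds, so |(-6w + 7)/(w + 3) + 7/2| < eps.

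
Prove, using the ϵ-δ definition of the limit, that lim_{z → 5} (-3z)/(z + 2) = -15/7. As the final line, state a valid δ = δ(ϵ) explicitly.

δ = min(7/2, (49/12)ϵ)

Suppose ϵ > 0. We want δ > 0 with 0 < |z − 5| < δ ⇒ |(-3z)/(z + 2) + 15/7| < ϵ.
Combining over a common denominator, (-3z)/(z + 2) + 15/7 = [(-3z)·7 − (-15)·(z + 2)] / [7·(z + 2)] = -6(z − 5) / (7(z + 2)).
So |(-3z)/(z + 2) + 15/7| = 6|z − 5| / (7·|z + 2|).
Restrict δ ≤ 7/2. Then |z − 5| < 7/2 gives |z + 2| = |(z − 5) + 7| ≥ 7 − 7/2 = 7/2.
Hence |(-3z)/(z + 2) + 15/7| < 6|z − 5|/(7·(7/2)) = (12/49)|z − 5|, which is < ϵ once |z − 5| < (49/12)ϵ.
Take δ = min(7/2, (49/12)ϵ). Then 0 < |z − 5| < δ forces both bounds, so |(-3z)/(z + 2) + 15/7| < ϵ.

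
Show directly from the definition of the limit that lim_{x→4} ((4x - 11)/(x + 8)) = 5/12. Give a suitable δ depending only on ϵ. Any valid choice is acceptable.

δ = min(6, (72/43)ϵ)

Let ϵ > 0 be given. We want δ > 0 with 0 < |x − 4| < δ ⇒ |(4x - 11)/(x + 8) − (5/12)| < ϵ.
Combining over a common denominator, (4x - 11)/(x + 8) − (5/12) = [(4x - 11)·12 − 5·(x + 8)] / [12·(x + 8)] = 43(x − 4) / (12(x + 8)).
So |(4x - 11)/(x + 8) − (5/12)| = 43|x − 4| / (12·|x + 8|).
Require δ ≤ 6, so |x + 8| ≥ |12| − |x − 4| > 12 − 6 = 6.
Hence |(4x - 11)/(x + 8) − (5/12)| < 43|x − 4|/(12·6) = (43/72)|x − 4|, which is < ϵ once |x − 4| < (72/43)ϵ.
Take δ = min(6, (72/43)ϵ). Then 0 < |x − 4| < δ forces both bounds, so |(4x - 11)/(x + 8) − (5/12)| < ϵ.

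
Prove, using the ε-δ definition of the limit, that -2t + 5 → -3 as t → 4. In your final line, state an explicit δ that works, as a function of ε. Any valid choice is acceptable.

δ = ε/2

Suppose ε > 0. We need δ > 0 so that 0 < |t − 4| < δ implies |(-2t + 5) + 3| < ε.
|(-2t + 5) + 3| = |-2t + 8| = 2|t − 4|.
So 2|t − 4| < ε exactly when |t − 4| < ε/2.
Choosing δ = ε/2 gives |(-2t + 5) + 3| = 2|t − 4| < ε whenever |t − 4| < δ.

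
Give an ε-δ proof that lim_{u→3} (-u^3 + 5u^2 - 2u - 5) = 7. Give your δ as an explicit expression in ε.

Suppose ε > 0. We want δ > 0 such that 0 < |u − 3| < δ implies |(-u^3 + 5u^2 - 2u - 5) − 7| < ε.
(-u^3 + 5u^2 - 2u - 5) − 7 = -u^3 + 5u^2 - 2u - 12 = (u − 3)(-u^2 + 2u + 4).
So |(-u^3 + 5u^2 - 2u - 5) − 7| = |u − 3|·|-u^2 + 2u + 4|.
Assume first that |u − 3| < 1, so |u| < 4. Then |-u^2 + 2u + 4| ≤ 4^2 + 2·4 + 4 = 28.
Hence |(-u^3 + 5u^2 - 2u - 5) − 7| ≤ 28|u − 3| < ε provided |u − 3| < ε/28.
Choosing δ = min(1, ε/28) ensures both conditions, hence |(-u^3 + 5u^2 - 2u - 5) − 7| < ε.

δ = min(1, ε/28)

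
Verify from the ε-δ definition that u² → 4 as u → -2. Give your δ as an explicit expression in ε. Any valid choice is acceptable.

Let ε > 0. We seek δ > 0 with 0 < |u + 2| < δ ⇒ |u² − 4| < ε.
Factor: u² − 4 = (u + 2)(u - 2), so |u² − 4| = |u + 2|·|u - 2|.
Impose δ ≤ 1 so that |u| < 3; then |u - 2| ≤ 5.
Hence |u² − 4| ≤ 5|u + 2|, which is < ε once |u + 2| < ε/5.
Take δ = min(1, ε/5). If 0 < |u + 2| < δ then both bounds hold and |u² − 4| ≤ 5|u + 2| < 5·(ε/5) = ε.

δ = min(1, ε/5)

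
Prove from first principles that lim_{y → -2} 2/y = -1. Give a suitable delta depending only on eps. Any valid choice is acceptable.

Fix eps > 0. We seek delta > 0 such that 0 < |y + 2| < delta implies |2/y + 1| < eps.
|2/y + 1| = 2·|-2 − y|/(2·|y|) = 2|y + 2|/(2|y|).
Require delta ≤ 1 so that |y| > 2 − 1 = 1, hence 2|y| > 2.
Then |2/y + 1| < 2|y + 2|/2, which is < eps when |y + 2| < eps.
Take delta = min(1, eps). Then 0 < |y + 2| < delta gives both |y + 2| < 1 and |y + 2| < eps, so |2/y + 1| < eps.

delta = min(1, eps)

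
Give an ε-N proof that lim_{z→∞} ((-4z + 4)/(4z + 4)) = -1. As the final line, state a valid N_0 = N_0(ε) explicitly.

N_0 = 2/ε

Suppose ε > 0. We seek N_0 > 0 such that z > N_0 implies |(-4z + 4)/(4z + 4) + 1| < ε.
(-4z + 4)/(4z + 4) + 1 = (4(-4z + 4) − (-4)(4z + 4)) / (4(4z + 4)) = 32/(4(4z + 4)).
For z > 0 we have 4z + 4 > 4z, so |(-4z + 4)/(4z + 4) + 1| = 32/(4(4z + 4)) < 32/(4·4z) = 2/z.
Thus |(-4z + 4)/(4z + 4) + 1| < ε whenever z > 2/ε.
Take N_0 = 2/ε. If z > N_0 then |(-4z + 4)/(4z + 4) + 1| < 2/z < ε.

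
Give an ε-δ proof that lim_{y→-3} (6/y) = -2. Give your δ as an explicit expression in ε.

δ = min(3/2, (3/4)ε)

Let ε > 0 be given. We seek δ > 0 such that 0 < |y + 3| < δ implies |6/y + 2| < ε.
|6/y + 2| = 6·|-3 − y|/(3·|y|) = 6|y + 3|/(3|y|).
Restrict δ ≤ 3/2. Then |y + 3| < 3/2 gives |y| > 3/2, so 3|y| > 9/2.
Then |6/y + 2| < 6|y + 3|/(9/2), which is < ε when |y + 3| < (3/4)ε.
Take δ = min(3/2, (3/4)ε). Then 0 < |y + 3| < δ gives both |y + 3| < 3/2 and |y + 3| < (3/4)ε, so |6/y + 2| < ε.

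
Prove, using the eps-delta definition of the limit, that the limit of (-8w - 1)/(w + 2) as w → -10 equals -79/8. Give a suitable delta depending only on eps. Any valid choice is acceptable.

delta = min(4, (32/15)eps)

Fix eps > 0. We want delta > 0 with 0 < |w + 10| < delta ⇒ |(-8w - 1)/(w + 2) + 79/8| < eps.
Combining over a common denominator, (-8w - 1)/(w + 2) + 79/8 = [(-8w - 1)·(-8) − 79·(w + 2)] / [(-8)·(w + 2)] = -15(w + 10) / ((-8)(w + 2)).
So |(-8w - 1)/(w + 2) + 79/8| = 15|w + 10| / (8·|w + 2|).
Restrict delta ≤ 4. Then |w + 10| < 4 gives |w + 2| = |(w + 10) + (-8)| ≥ 8 − 4 = 4.
Hence |(-8w - 1)/(w + 2) + 79/8| < 15|w + 10|/(8·4) = (15/32)|w + 10|, which is < eps once |w + 10| < (32/15)eps.
Take delta = min(4, (32/15)eps). Then 0 < |w + 10| < delta forces both bounds, so |(-8w - 1)/(w + 2) + 79/8| < eps.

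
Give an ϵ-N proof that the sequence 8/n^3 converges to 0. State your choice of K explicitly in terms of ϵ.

K = (8/ϵ)^{1/3}

Let ϵ > 0 be given. For n ≥ 1, |8/n^3 − 0| = 8/n^3.
8/n^3 < ϵ ⇔ n^3 > 8/ϵ ⇔ n > (8/ϵ)^{1/3}.
Take K = (8/ϵ)^{1/3}. Then n > K implies 8/n^3 < ϵ.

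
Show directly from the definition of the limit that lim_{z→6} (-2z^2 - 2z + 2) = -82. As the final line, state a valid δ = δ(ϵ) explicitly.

Suppose ϵ > 0. We want δ > 0 such that 0 < |z − 6| < δ implies |(-2z^2 - 2z + 2) + 82| < ϵ.
(-2z^2 - 2z + 2) + 82 = -2z^2 - 2z + 84 = (z − 6)(-2z - 14).
So |(-2z^2 - 2z + 2) + 82| = |z − 6|·|-2z - 14|.
Require δ ≤ 2. Then |z − 6| < 2 gives |z| < 8, and by the triangle inequality |-2z - 14| ≤ 2·8 + 14 = 30.
Hence |(-2z^2 - 2z + 2) + 82| ≤ 30|z − 6| < ϵ provided |z − 6| < ϵ/30.
Choosing δ = min(2, ϵ/30) ensures both conditions, hence |(-2z^2 - 2z + 2) + 82| < ϵ.

δ = min(2, ϵ/30)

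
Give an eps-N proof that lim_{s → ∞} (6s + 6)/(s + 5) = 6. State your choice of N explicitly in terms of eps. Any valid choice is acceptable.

N = 24/eps

Let eps > 0 be given. We seek N > 0 such that s > N implies |(6s + 6)/(s + 5) − 6| < eps.
(6s + 6)/(s + 5) − 6 = ((6s + 6) − 6(s + 5)) / ((s + 5)) = -24/((s + 5)).
For s > 0 we have s + 5 > s, so |(6s + 6)/(s + 5) − 6| = 24/((s + 5)) < 24/(s) = 24/s.
Thus |(6s + 6)/(s + 5) − 6| < eps whenever s > 24/eps.
Take N = 24/eps. If s > N then |(6s + 6)/(s + 5) − 6| < 24/s < eps.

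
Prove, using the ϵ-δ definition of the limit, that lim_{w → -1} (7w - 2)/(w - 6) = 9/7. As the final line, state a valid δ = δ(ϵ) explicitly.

Let ϵ > 0 be given. We want δ > 0 with 0 < |w + 1| < δ ⇒ |(7w - 2)/(w - 6) − (9/7)| < ϵ.
Combining over a common denominator, (7w - 2)/(w - 6) − (9/7) = [(7w - 2)·(-7) − (-9)·(w - 6)] / [(-7)·(w - 6)] = -40(w + 1) / ((-7)(w - 6)).
So |(7w - 2)/(w - 6) − (9/7)| = 40|w + 1| / (7·|w − 6|).
Restrict δ ≤ 7/2. Then |w + 1| < 7/2 gives |w − 6| = |(w + 1) + (-7)| ≥ 7 − 7/2 = 7/2.
Hence |(7w - 2)/(w - 6) − (9/7)| < 40|w + 1|/(7·(7/2)) = (80/49)|w + 1|, which is < ϵ once |w + 1| < (49/80)ϵ.
Take δ = min(7/2, (49/80)ϵ). Then 0 < |w + 1| < δ forces both bounds, so |(7w - 2)/(w - 6) − (9/7)| < ϵ.

δ = min(7/2, (49/80)ϵ)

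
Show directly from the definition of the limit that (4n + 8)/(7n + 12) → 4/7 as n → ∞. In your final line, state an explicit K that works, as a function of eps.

K = (8/49)/eps

Let eps > 0. For n ≥ 1, |(4n + 8)/(7n + 12) − (4/7)| = |8|/(7(7n + 12)) = 8/(7(7n + 12)).
Since 7n + 12 ≥ 7n for n ≥ 1, this is ≤ 8/(7·7n) = (8/49)/n.
So |(4n + 8)/(7n + 12) − (4/7)| < eps whenever n > (8/49)/eps.
Take K = (8/49)/eps. If n > K then |(4n + 8)/(7n + 12) − (4/7)| ≤ (8/49)/n < eps.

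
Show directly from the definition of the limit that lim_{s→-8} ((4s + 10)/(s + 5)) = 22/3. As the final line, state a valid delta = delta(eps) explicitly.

delta = min(3/2, (9/20)eps)

Suppose eps > 0. We want delta > 0 with 0 < |s + 8| < delta ⇒ |(4s + 10)/(s + 5) − (22/3)| < eps.
Combining over a common denominator, (4s + 10)/(s + 5) − (22/3) = [(4s + 10)·(-3) − (-22)·(s + 5)] / [(-3)·(s + 5)] = 10(s + 8) / ((-3)(s + 5)).
So |(4s + 10)/(s + 5) − (22/3)| = 10|s + 8| / (3·|s + 5|).
Restrict delta ≤ 3/2. Then |s + 8| < 3/2 gives |s + 5| = |(s + 8) + (-3)| ≥ 3 − 3/2 = 3/2.
Hence |(4s + 10)/(s + 5) − (22/3)| < 10|s + 8|/(3·(3/2)) = (20/9)|s + 8|, which is < eps once |s + 8| < (9/20)eps.
Take delta = min(3/2, (9/20)eps). Then 0 < |s + 8| < delta forces both bounds, so |(4s + 10)/(s + 5) − (22/3)| < eps.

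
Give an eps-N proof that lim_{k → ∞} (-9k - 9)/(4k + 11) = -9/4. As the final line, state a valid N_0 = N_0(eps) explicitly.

N_0 = (63/16)/eps

Let eps > 0 be given. For k ≥ 1, |(-9k - 9)/(4k + 11) + 9/4| = |63|/(4(4k + 11)) = 63/(4(4k + 11)).
Since 4k + 11 ≥ 4k for k ≥ 1, this is ≤ 63/(4·4k) = (63/16)/k.
So |(-9k - 9)/(4k + 11) + 9/4| < eps whenever k > (63/16)/eps.
Take N_0 = (63/16)/eps. If k > N_0 then |(-9k - 9)/(4k + 11) + 9/4| ≤ (63/16)/k < eps.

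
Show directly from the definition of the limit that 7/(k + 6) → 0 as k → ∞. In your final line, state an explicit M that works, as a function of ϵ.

Fix ϵ > 0. For k ≥ 1, |7/(k + 6) − 0| = 7/(k + 6) ≤ 7/k.
We need 7/k < ϵ, i.e. k > 7/ϵ.
Take M = 7/ϵ. If k > M then |7/(k + 6)| ≤ 7/k < ϵ.

M = 7/ϵ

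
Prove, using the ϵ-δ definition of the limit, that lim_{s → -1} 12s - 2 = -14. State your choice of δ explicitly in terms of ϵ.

Let ϵ > 0. We need δ > 0 so that 0 < |s + 1| < δ implies |(12s - 2) + 14| < ϵ.
|(12s - 2) + 14| = |12s + 12| = 12|s + 1|.
Thus it suffices that |s + 1| < ϵ/12.
Choosing δ = ϵ/12 gives |(12s - 2) + 14| = 12|s + 1| < ϵ whenever |s + 1| < δ.

δ = ϵ/12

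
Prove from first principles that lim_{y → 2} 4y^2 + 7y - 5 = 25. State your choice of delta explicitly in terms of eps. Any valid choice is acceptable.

delta = min(2, eps/31)

Suppose eps > 0. We want delta > 0 such that 0 < |y − 2| < delta implies |(4y^2 + 7y - 5) − 25| < eps.
(4y^2 + 7y - 5) − 25 = 4y^2 + 7y - 30 = (y − 2)(4y + 15).
So |(4y^2 + 7y - 5) − 25| = |y − 2|·|4y + 15|.
Require delta ≤ 2. Then |y − 2| < 2 gives |y| < 4, and by the triangle inequality |4y + 15| ≤ 4·4 + 15 = 31.
Hence |(4y^2 + 7y - 5) − 25| ≤ 31|y − 2| < eps provided |y − 2| < eps/31.
Take delta = min(2, eps/31). Then 0 < |y − 2| < delta gives both |y − 2| < 2 and |y − 2| < eps/31, so |(4y^2 + 7y - 5) − 25| < eps.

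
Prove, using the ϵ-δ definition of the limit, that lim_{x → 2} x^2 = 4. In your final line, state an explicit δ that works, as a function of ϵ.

δ = min(2, ϵ/6)

Suppose ϵ > 0. We seek δ > 0 with 0 < |x − 2| < δ ⇒ |x^2 − 4| < ϵ.
Factor: x^2 − 4 = (x − 2)(x + 2), so |x^2 − 4| = |x − 2|·|x + 2|.
Restrict δ ≤ 2. Then |x − 2| < 2 gives |x| < 4, so by the triangle inequality |x + 2| ≤ 4 + 2 = 6.
Hence |x^2 − 4| ≤ 6|x − 2|, which is < ϵ once |x − 2| < ϵ/6.
Take δ = min(2, ϵ/6). If 0 < |x − 2| < δ then both bounds hold and |x^2 − 4| ≤ 6|x − 2| < 6·(ϵ/6) = ϵ.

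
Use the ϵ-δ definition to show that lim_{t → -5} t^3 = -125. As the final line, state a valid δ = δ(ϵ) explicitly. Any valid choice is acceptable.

Suppose ϵ > 0. We seek δ > 0 with 0 < |t + 5| < δ ⇒ |t^3 + 125| < ϵ.
Factor: t^3 + 125 = (t + 5)(t^2 - 5t + 25), so |t^3 + 125| = |t + 5|·|t^2 - 5t + 25|.
Restrict δ ≤ 1. Then |t + 5| < 1 gives |t| < 6, so by the triangle inequality |t^2 - 5t + 25| ≤ 6^2 + 5·6 + 25 = 91.
Hence |t^3 + 125| ≤ 91|t + 5|, which is < ϵ once |t + 5| < ϵ/91.
Take δ = min(1, ϵ/91). If 0 < |t + 5| < δ then both bounds hold and |t^3 + 125| ≤ 91|t + 5| < 91·(ϵ/91) = ϵ.

δ = min(1, ϵ/91)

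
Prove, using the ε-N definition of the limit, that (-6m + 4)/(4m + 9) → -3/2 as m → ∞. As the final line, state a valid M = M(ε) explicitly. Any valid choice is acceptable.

M = (35/8)/ε

Suppose ε > 0. For m ≥ 1, |(-6m + 4)/(4m + 9) + 3/2| = |70|/(4(4m + 9)) = 70/(4(4m + 9)).
Since 4m + 9 ≥ 4m for m ≥ 1, this is ≤ 70/(4·4m) = (35/8)/m.
So |(-6m + 4)/(4m + 9) + 3/2| < ε whenever m > (35/8)/ε.
Take M = (35/8)/ε. If m > M then |(-6m + 4)/(4m + 9) + 3/2| ≤ (35/8)/m < ε.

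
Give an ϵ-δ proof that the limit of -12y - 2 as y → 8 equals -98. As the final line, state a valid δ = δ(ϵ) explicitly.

Fix ϵ > 0. We need δ > 0 so that 0 < |y − 8| < δ implies |(-12y - 2) + 98| < ϵ.
|(-12y - 2) + 98| = |-12y + 96| = 12|y − 8|.
So 12|y − 8| < ϵ exactly when |y − 8| < ϵ/12.
Take δ = ϵ/12. If 0 < |y − 8| < δ then |(-12y - 2) + 98| = 12|y − 8| < 12·(ϵ/12) = ϵ.

δ = ϵ/12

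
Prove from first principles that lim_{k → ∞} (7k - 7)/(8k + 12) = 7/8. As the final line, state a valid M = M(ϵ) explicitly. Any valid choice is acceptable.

Let ϵ > 0 be given. For k ≥ 1, |(7k - 7)/(8k + 12) − (7/8)| = |-140|/(8(8k + 12)) = 140/(8(8k + 12)).
Since 8k + 12 ≥ 8k for k ≥ 1, this is ≤ 140/(8·8k) = (35/16)/k.
So |(7k - 7)/(8k + 12) − (7/8)| < ϵ whenever k > (35/16)/ϵ.
Take M = (35/16)/ϵ. If k > M then |(7k - 7)/(8k + 12) − (7/8)| ≤ (35/16)/k < ϵ.

M = (35/16)/ϵ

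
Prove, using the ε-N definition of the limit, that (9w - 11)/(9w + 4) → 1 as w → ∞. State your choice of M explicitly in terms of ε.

M = (5/3)/ε

Fix ε > 0. We seek M > 0 such that w > M implies |(9w - 11)/(9w + 4) − 1| < ε.
(9w - 11)/(9w + 4) − 1 = (9(9w - 11) − 9(9w + 4)) / (9(9w + 4)) = -135/(9(9w + 4)).
For w > 0 we have 9w + 4 > 9w, so |(9w - 11)/(9w + 4) − 1| = 135/(9(9w + 4)) < 135/(9·9w) = (5/3)/w.
Thus |(9w - 11)/(9w + 4) − 1| < ε whenever w > (5/3)/ε.
Take M = (5/3)/ε. If w > M then |(9w - 11)/(9w + 4) − 1| < (5/3)/w < ε.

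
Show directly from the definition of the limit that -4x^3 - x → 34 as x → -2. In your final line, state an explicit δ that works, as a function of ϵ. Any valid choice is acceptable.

δ = min(1, ϵ/77)

Let ϵ > 0 be given. We want δ > 0 such that 0 < |x + 2| < δ implies |(-4x^3 - x) − 34| < ϵ.
(-4x^3 - x) − 34 = -4x^3 - x - 34 = (x + 2)(-4x^2 + 8x - 17).
So |(-4x^3 - x) − 34| = |x + 2|·|-4x^2 + 8x - 17|.
Require δ ≤ 1. Then |x + 2| < 1 gives |x| < 3, and by the triangle inequality |-4x^2 + 8x - 17| ≤ 4·3^2 + 8·3 + 17 = 77.
Hence |(-4x^3 - x) − 34| ≤ 77|x + 2| < ϵ provided |x + 2| < ϵ/77.
Choosing δ = min(1, ϵ/77) ensures both conditions, hence |(-4x^3 - x) − 34| < ϵ.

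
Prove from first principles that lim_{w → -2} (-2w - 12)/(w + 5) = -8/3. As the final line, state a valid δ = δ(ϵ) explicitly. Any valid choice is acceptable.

δ = min(3/2, (9/4)ϵ)

Suppose ϵ > 0. We want δ > 0 with 0 < |w + 2| < δ ⇒ |(-2w - 12)/(w + 5) + 8/3| < ϵ.
Combining over a common denominator, (-2w - 12)/(w + 5) + 8/3 = [(-2w - 12)·3 − (-8)·(w + 5)] / [3·(w + 5)] = 2(w + 2) / (3(w + 5)).
So |(-2w - 12)/(w + 5) + 8/3| = 2|w + 2| / (3·|w + 5|).
Require δ ≤ 3/2, so |w + 5| ≥ |3| − |w + 2| > 3 − 3/2 = 3/2.
Hence |(-2w - 12)/(w + 5) + 8/3| < 2|w + 2|/(3·(3/2)) = (4/9)|w + 2|, which is < ϵ once |w + 2| < (9/4)ϵ.
Take δ = min(3/2, (9/4)ϵ). Then 0 < |w + 2| < δ forces both bounds, so |(-2w - 12)/(w + 5) + 8/3| < ϵ.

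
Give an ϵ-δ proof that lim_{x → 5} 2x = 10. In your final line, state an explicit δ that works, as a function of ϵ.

δ = ϵ/2

Fix ϵ > 0. We need δ > 0 so that 0 < |x − 5| < δ implies |(2x) − 10| < ϵ.
|(2x) − 10| = |2x - 10| = 2|x − 5|.
Thus it suffices that |x − 5| < ϵ/2.
Take δ = ϵ/2. If 0 < |x − 5| < δ then |(2x) − 10| = 2|x − 5| < 2·(ϵ/2) = ϵ.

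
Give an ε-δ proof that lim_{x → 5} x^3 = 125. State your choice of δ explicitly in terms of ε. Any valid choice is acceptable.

δ = min(1, ε/91)

Fix ε > 0. We seek δ > 0 with 0 < |x − 5| < δ ⇒ |x^3 − 125| < ε.
Factor: x^3 − 125 = (x − 5)(x^2 + 5x + 25), so |x^3 − 125| = |x − 5|·|x^2 + 5x + 25|.
Restrict δ ≤ 1. Then |x − 5| < 1 gives |x| < 6, so by the triangle inequality |x^2 + 5x + 25| ≤ 6^2 + 5·6 + 25 = 91.
Hence |x^3 − 125| ≤ 91|x − 5|, which is < ε once |x − 5| < ε/91.
Take δ = min(1, ε/91). If 0 < |x − 5| < δ then both bounds hold and |x^3 − 125| ≤ 91|x − 5| < 91·(ε/91) = ε.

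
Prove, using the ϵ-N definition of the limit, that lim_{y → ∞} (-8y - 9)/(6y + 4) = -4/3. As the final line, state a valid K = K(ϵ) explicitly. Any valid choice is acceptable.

K = (11/18)/ϵ

Let ϵ > 0. We seek K > 0 such that y > K implies |(-8y - 9)/(6y + 4) + 4/3| < ϵ.
(-8y - 9)/(6y + 4) + 4/3 = (6(-8y - 9) − (-8)(6y + 4)) / (6(6y + 4)) = -22/(6(6y + 4)).
For y > 0 we have 6y + 4 > 6y, so |(-8y - 9)/(6y + 4) + 4/3| = 22/(6(6y + 4)) < 22/(6·6y) = (11/18)/y.
Thus |(-8y - 9)/(6y + 4) + 4/3| < ϵ whenever y > (11/18)/ϵ.
Take K = (11/18)/ϵ. If y > K then |(-8y - 9)/(6y + 4) + 4/3| < (11/18)/y < ϵ.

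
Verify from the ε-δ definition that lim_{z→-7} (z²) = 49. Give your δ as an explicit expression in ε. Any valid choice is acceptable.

δ = min(1, ε/15)

Let ε > 0. We seek δ > 0 with 0 < |z + 7| < δ ⇒ |z² − 49| < ε.
Factor: z² − 49 = (z + 7)(z - 7), so |z² − 49| = |z + 7|·|z - 7|.
Impose δ ≤ 1 so that |z| < 8; then |z - 7| ≤ 15.
Hence |z² − 49| ≤ 15|z + 7|, which is < ε once |z + 7| < ε/15.
Take δ = min(1, ε/15). If 0 < |z + 7| < δ then both bounds hold and |z² − 49| ≤ 15|z + 7| < 15·(ε/15) = ε.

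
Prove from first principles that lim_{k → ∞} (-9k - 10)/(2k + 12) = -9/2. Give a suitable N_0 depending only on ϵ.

Let ϵ > 0. For k ≥ 1, |(-9k - 10)/(2k + 12) + 9/2| = |88|/(2(2k + 12)) = 88/(2(2k + 12)).
Since 2k + 12 ≥ 2k for k ≥ 1, this is ≤ 88/(2·2k) = 22/k.
So |(-9k - 10)/(2k + 12) + 9/2| < ϵ whenever k > 22/ϵ.
Take N_0 = 22/ϵ. If k > N_0 then |(-9k - 10)/(2k + 12) + 9/2| ≤ 22/k < ϵ.

N_0 = 22/ϵ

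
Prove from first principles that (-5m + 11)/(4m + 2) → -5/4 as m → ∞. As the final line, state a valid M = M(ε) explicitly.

Suppose ε > 0. For m ≥ 1, |(-5m + 11)/(4m + 2) + 5/4| = |54|/(4(4m + 2)) = 54/(4(4m + 2)).
Since 4m + 2 ≥ 4m for m ≥ 1, this is ≤ 54/(4·4m) = (27/8)/m.
So |(-5m + 11)/(4m + 2) + 5/4| < ε whenever m > (27/8)/ε.
Take M = (27/8)/ε. If m > M then |(-5m + 11)/(4m + 2) + 5/4| ≤ (27/8)/m < ε.

M = (27/8)/ε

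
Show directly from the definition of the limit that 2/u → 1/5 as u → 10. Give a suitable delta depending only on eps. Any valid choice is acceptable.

delta = min(5, 25eps)

Let eps > 0 be given. We seek delta > 0 such that 0 < |u − 10| < delta implies |2/u − (1/5)| < eps.
|2/u − (1/5)| = 2·|10 − u|/(10·|u|) = 2|u − 10|/(10|u|).
Restrict delta ≤ 5. Then |u − 10| < 5 gives |u| > 5, so 10|u| > 50.
Then |2/u − (1/5)| < 2|u − 10|/50, which is < eps when |u − 10| < 25eps.
Take delta = min(5, 25eps). Then 0 < |u − 10| < delta gives both |u − 10| < 5 and |u − 10| < 25eps, so |2/u − (1/5)| < eps.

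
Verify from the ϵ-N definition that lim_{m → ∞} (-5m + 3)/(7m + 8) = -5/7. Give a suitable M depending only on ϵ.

Let ϵ > 0 be given. For m ≥ 1, |(-5m + 3)/(7m + 8) + 5/7| = |61|/(7(7m + 8)) = 61/(7(7m + 8)).
Since 7m + 8 ≥ 7m for m ≥ 1, this is ≤ 61/(7·7m) = (61/49)/m.
So |(-5m + 3)/(7m + 8) + 5/7| < ϵ whenever m > (61/49)/ϵ.
Take M = (61/49)/ϵ. If m > M then |(-5m + 3)/(7m + 8) + 5/7| ≤ (61/49)/m < ϵ.

M = (61/49)/ϵ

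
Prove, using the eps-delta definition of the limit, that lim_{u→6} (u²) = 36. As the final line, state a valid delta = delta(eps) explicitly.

delta = min(2, eps/14)

Suppose eps > 0. We seek delta > 0 with 0 < |u − 6| < delta ⇒ |u² − 36| < eps.
Factor: u² − 36 = (u − 6)(u + 6), so |u² − 36| = |u − 6|·|u + 6|.
Impose delta ≤ 2 so that |u| < 8; then |u + 6| ≤ 14.
Hence |u² − 36| ≤ 14|u − 6|, which is < eps once |u − 6| < eps/14.
Take delta = min(2, eps/14). If 0 < |u − 6| < delta then both bounds hold and |u² − 36| ≤ 14|u − 6| < 14·(eps/14) = eps.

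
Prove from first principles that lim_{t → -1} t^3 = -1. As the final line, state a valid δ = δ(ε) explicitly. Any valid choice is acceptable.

δ = min(1, ε/7)

Let ε > 0. We seek δ > 0 with 0 < |t + 1| < δ ⇒ |t^3 + 1| < ε.
Factor: t^3 + 1 = (t + 1)(t^2 - t + 1), so |t^3 + 1| = |t + 1|·|t^2 - t + 1|.
Restrict δ ≤ 1. Then |t + 1| < 1 gives |t| < 2, so by the triangle inequality |t^2 - t + 1| ≤ 2^2 + 2 + 1 = 7.
Hence |t^3 + 1| ≤ 7|t + 1|, which is < ε once |t + 1| < ε/7.
Take δ = min(1, ε/7). If 0 < |t + 1| < δ then both bounds hold and |t^3 + 1| ≤ 7|t + 1| < 7·(ε/7) = ε.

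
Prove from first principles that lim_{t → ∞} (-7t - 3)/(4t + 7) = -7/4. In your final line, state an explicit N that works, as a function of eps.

Fix eps > 0. We seek N > 0 such that t > N implies |(-7t - 3)/(4t + 7) + 7/4| < eps.
(-7t - 3)/(4t + 7) + 7/4 = (4(-7t - 3) − (-7)(4t + 7)) / (4(4t + 7)) = 37/(4(4t + 7)).
For t > 0 we have 4t + 7 > 4t, so |(-7t - 3)/(4t + 7) + 7/4| = 37/(4(4t + 7)) < 37/(4·4t) = (37/16)/t.
Thus |(-7t - 3)/(4t + 7) + 7/4| < eps whenever t > (37/16)/eps.
Take N = (37/16)/eps. If t > N then |(-7t - 3)/(4t + 7) + 7/4| < (37/16)/t < eps.

N = (37/16)/eps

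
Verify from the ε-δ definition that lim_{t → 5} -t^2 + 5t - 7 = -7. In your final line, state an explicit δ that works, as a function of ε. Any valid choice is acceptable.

δ = min(2, ε/7)

Fix ε > 0. We want δ > 0 such that 0 < |t − 5| < δ implies |(-t^2 + 5t - 7) + 7| < ε.
(-t^2 + 5t - 7) + 7 = -t^2 + 5t = (t − 5)(-t).
So |(-t^2 + 5t - 7) + 7| = |t − 5|·|-t|.
Assume first that |t − 5| < 2, so |t| < 7. Then |-t| ≤ 7 = 7.
Hence |(-t^2 + 5t - 7) + 7| ≤ 7|t − 5| < ε provided |t − 5| < ε/7.
Take δ = min(2, ε/7). Then 0 < |t − 5| < δ gives both |t − 5| < 2 and |t − 5| < ε/7, so |(-t^2 + 5t - 7) + 7| < ε.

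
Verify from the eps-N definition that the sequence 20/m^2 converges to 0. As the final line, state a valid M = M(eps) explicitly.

M = (20/eps)^{1/2}

Suppose eps > 0. For m ≥ 1, |20/m^2 − 0| = 20/m^2.
20/m^2 < eps ⇔ m^2 > 20/eps ⇔ m > (20/eps)^{1/2}.
Take M = (20/eps)^{1/2}. Then m > M implies 20/m^2 < eps.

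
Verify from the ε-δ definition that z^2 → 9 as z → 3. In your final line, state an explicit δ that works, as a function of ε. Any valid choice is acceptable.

Let ε > 0. We seek δ > 0 with 0 < |z − 3| < δ ⇒ |z^2 − 9| < ε.
Factor: z^2 − 9 = (z − 3)(z + 3), so |z^2 − 9| = |z − 3|·|z + 3|.
Impose δ ≤ 1 so that |z| < 4; then |z + 3| ≤ 7.
Hence |z^2 − 9| ≤ 7|z − 3|, which is < ε once |z − 3| < ε/7.
Take δ = min(1, ε/7). If 0 < |z − 3| < δ then both bounds hold and |z^2 − 9| ≤ 7|z − 3| < 7·(ε/7) = ε.

δ = min(1, ε/7)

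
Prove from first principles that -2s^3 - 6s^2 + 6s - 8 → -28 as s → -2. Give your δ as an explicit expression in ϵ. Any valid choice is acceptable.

δ = min(1, ϵ/34)

Let ϵ > 0 be given. We want δ > 0 such that 0 < |s + 2| < δ implies |(-2s^3 - 6s^2 + 6s - 8) + 28| < ϵ.
(-2s^3 - 6s^2 + 6s - 8) + 28 = -2s^3 - 6s^2 + 6s + 20 = (s + 2)(-2s^2 - 2s + 10).
So |(-2s^3 - 6s^2 + 6s - 8) + 28| = |s + 2|·|-2s^2 - 2s + 10|.
Require δ ≤ 1. Then |s + 2| < 1 gives |s| < 3, and by the triangle inequality |-2s^2 - 2s + 10| ≤ 2·3^2 + 2·3 + 10 = 34.
Hence |(-2s^3 - 6s^2 + 6s - 8) + 28| ≤ 34|s + 2| < ϵ provided |s + 2| < ϵ/34.
Choosing δ = min(1, ϵ/34) ensures both conditions, hence |(-2s^3 - 6s^2 + 6s - 8) + 28| < ϵ.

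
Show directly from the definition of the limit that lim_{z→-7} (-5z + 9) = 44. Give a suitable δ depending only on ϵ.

Let ϵ > 0. We need δ > 0 so that 0 < |z + 7| < δ implies |(-5z + 9) − 44| < ϵ.
Since (-5z + 9) − 44 = -5(z + 7), we have |(-5z + 9) − 44| = 5|z + 7|.
So 5|z + 7| < ϵ exactly when |z + 7| < ϵ/5.
Take δ = ϵ/5. If 0 < |z + 7| < δ then |(-5z + 9) − 44| = 5|z + 7| < 5·(ϵ/5) = ϵ.

δ = ϵ/5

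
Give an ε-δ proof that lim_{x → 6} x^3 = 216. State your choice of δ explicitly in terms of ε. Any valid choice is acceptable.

Let ε > 0. We seek δ > 0 with 0 < |x − 6| < δ ⇒ |x^3 − 216| < ε.
Factor: x^3 − 216 = (x − 6)(x^2 + 6x + 36), so |x^3 − 216| = |x − 6|·|x^2 + 6x + 36|.
Impose δ ≤ 2 so that |x| < 8; then |x^2 + 6x + 36| ≤ 148.
Hence |x^3 − 216| ≤ 148|x − 6|, which is < ε once |x − 6| < ε/148.
Take δ = min(2, ε/148). If 0 < |x − 6| < δ then both bounds hold and |x^3 − 216| ≤ 148|x − 6| < 148·(ε/148) = ε.

δ = min(2, ε/148)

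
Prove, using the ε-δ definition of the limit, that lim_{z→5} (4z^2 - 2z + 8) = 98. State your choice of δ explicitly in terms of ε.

Let ε > 0. We want δ > 0 such that 0 < |z − 5| < δ implies |(4z^2 - 2z + 8) − 98| < ε.
(4z^2 - 2z + 8) − 98 = 4z^2 - 2z - 90 = (z − 5)(4z + 18).
So |(4z^2 - 2z + 8) − 98| = |z − 5|·|4z + 18|.
Require δ ≤ 1. Then |z − 5| < 1 gives |z| < 6, and by the triangle inequality |4z + 18| ≤ 4·6 + 18 = 42.
Hence |(4z^2 - 2z + 8) − 98| ≤ 42|z − 5| < ε provided |z − 5| < ε/42.
Choosing δ = min(1, ε/42) ensures both conditions, hence |(4z^2 - 2z + 8) − 98| < ε.

δ = min(1, ε/42)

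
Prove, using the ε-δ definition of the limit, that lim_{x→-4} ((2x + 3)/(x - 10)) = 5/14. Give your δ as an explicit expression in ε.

Let ε > 0. We want δ > 0 with 0 < |x + 4| < δ ⇒ |(2x + 3)/(x - 10) − (5/14)| < ε.
Combining over a common denominator, (2x + 3)/(x - 10) − (5/14) = [(2x + 3)·(-14) − (-5)·(x - 10)] / [(-14)·(x - 10)] = -23(x + 4) / ((-14)(x - 10)).
So |(2x + 3)/(x - 10) − (5/14)| = 23|x + 4| / (14·|x − 10|).
Restrict δ ≤ 7. Then |x + 4| < 7 gives |x − 10| = |(x + 4) + (-14)| ≥ 14 − 7 = 7.
Hence |(2x + 3)/(x - 10) − (5/14)| < 23|x + 4|/(14·7) = (23/98)|x + 4|, which is < ε once |x + 4| < (98/23)ε.
Take δ = min(7, (98/23)ε). Then 0 < |x + 4| < δ forces both bounds, so |(2x + 3)/(x - 10) − (5/14)| < ε.

δ = min(7, (98/23)ε)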